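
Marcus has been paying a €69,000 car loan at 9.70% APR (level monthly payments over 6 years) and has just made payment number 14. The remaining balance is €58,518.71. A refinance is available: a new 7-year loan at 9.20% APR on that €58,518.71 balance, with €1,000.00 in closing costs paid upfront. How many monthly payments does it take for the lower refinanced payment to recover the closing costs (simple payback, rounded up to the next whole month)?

Current payment = 69,000 × 9.7%/12 / (1 − (1+0.0080833)^−72) = €1,267.87.
Refinanced payment = 58,518.71 × 0.0076667 / (1 − (1+0.0076667)^−84) = €947.46.
Monthly savings = €1,267.87 − €947.46 = €320.41.
Break-even = €1,000.00 / €320.41 = 3.12 → 4 months.

4 months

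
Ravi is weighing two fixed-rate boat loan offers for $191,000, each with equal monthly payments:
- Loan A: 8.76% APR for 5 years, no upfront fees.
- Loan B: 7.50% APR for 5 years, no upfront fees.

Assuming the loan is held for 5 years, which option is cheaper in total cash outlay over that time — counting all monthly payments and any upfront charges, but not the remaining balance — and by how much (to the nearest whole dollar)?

Loan A: monthly rate = 8.76%/12 = 0.0073000; payment = 191,000 × 0.0073000 / (1 − (1+0.0073000)^−60) = $3,942.64.
Loan B: at 7.50% the monthly rate is 0.0062500, so the payment is 191,000 × 0.0062500 / (1 − 1.0062500^−60) = $3,827.25.
Over 60 months: Loan A costs 60 × $3,942.64 = $236,558.40; Loan B costs 60 × $3,827.25 = $229,635.00.
Loan B is cheaper by $236,558.40 − $229,635.00 = $6,923.40.

Loan B by $6,923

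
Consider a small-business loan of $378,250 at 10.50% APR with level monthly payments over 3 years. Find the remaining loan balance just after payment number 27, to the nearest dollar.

With monthly rate i = 10.5%/12 = 0.0087500, the balance after k of n payments is P · [(1+i)^n − (1+i)^k] / [(1+i)^n − 1].
(1+0.0087500)^36 = 1.36838315 and (1+0.0087500)^27 = 1.26519011, so the balance is 378,250 × (1.36838315 − 1.26519011) / (1.36838315 − 1) = $105,956.98.

$105,957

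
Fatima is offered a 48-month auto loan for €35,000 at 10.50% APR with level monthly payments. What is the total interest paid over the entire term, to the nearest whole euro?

€8,014

Monthly rate = 10.5%/12 = 0.0087500; payment = 35,000 × 0.0087500 / (1 − (1+0.0087500)^−48) = €896.12.
Total paid = 48 × €896.12 = €43,013.76; interest = €43,013.76 − €35,000 = €8,013.76.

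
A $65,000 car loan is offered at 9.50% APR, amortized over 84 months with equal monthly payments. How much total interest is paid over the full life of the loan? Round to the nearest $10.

At 9.50% the monthly rate is 0.0079167, so the payment is 65,000 × 0.0079167 / (1 − 1.0079167^−84) = $1,062.36.
Total paid = 84 × $1,062.36 = $89,238.24; interest = $89,238.24 − $65,000 = $24,238.24.

$24,240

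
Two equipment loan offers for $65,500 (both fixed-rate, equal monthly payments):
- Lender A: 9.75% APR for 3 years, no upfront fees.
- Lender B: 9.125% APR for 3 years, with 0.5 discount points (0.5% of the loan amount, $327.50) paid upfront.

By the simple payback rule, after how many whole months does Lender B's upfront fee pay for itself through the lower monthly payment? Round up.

Lender A: at 9.75% the monthly rate is 0.0081250, so the payment is 65,500 × 0.0081250 / (1 − 1.0081250^−36) = $2,105.82.
Lender B: monthly rate = 9.125%/12 = 0.0076042; payment = 65,500 × 0.0076042 / (1 − (1+0.0076042)^−36) = $2,086.70.
Monthly savings = $2,105.82 − $2,086.70 = $19.12.
Break-even = $327.50 / $19.12 = 17.13 → 18 months.

18 months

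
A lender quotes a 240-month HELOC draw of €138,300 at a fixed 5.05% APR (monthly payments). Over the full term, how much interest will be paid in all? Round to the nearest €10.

At 5.05% the monthly rate is 0.0042083, so the payment is 138,300 × 0.0042083 / (1 − 1.0042083^−240) = €916.54.
Total paid = 240 × €916.54 = €219,969.60; interest = €219,969.60 − €138,300 = €81,669.60.

€81,670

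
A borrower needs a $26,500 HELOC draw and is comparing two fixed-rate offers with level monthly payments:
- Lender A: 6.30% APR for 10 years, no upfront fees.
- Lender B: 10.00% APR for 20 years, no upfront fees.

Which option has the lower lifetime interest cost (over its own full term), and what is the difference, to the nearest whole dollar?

Lender A: monthly rate = 6.3%/12 = 0.0052500; payment = 26,500 × 0.0052500 / (1 − (1+0.0052500)^−120) = $298.21.
Total interest on Lender A = 120 × $298.21 − $26,500 = $9,285.20.
Lender B: at 10.00% the monthly rate is 0.0083333, so the payment is 26,500 × 0.0083333 / (1 − 1.0083333^−240) = $255.73.
Total interest on Lender B = 240 × $255.73 − $26,500 = $34,875.20.
Lender A is lower by $25,590.00.

Lender A by $25,590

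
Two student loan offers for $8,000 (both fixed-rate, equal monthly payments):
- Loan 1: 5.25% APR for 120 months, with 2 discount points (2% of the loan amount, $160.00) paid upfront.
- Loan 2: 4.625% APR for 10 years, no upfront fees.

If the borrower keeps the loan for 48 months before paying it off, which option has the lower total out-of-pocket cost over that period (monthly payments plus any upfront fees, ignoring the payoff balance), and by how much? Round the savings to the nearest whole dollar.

Loan 1: at 5.25% the monthly rate is 0.0043750, so the payment is 8,000 × 0.0043750 / (1 − 1.0043750^−120) = $85.83.
Loan 2: monthly rate = 4.625%/12 = 0.0038542; payment = 8,000 × 0.0038542 / (1 − (1+0.0038542)^−120) = $83.39.
Over 48 months: Loan 1 costs 48 × $85.83 + $160.00 = $4,279.84; Loan 2 costs 48 × $83.39 = $4,002.72.
Loan 2 is cheaper by $4,279.84 − $4,002.72 = $277.12.

Loan 2 by $277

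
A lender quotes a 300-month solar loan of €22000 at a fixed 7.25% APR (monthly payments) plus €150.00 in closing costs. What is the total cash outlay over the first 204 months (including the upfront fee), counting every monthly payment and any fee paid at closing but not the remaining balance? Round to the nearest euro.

€32,590

At 7.25% the monthly rate is 0.0060417, so the payment is 22,000 × 0.0060417 / (1 − 1.0060417^−300) = €159.02.
Total outlay = 204 × €159.02 + €150.00 = €32,590.08.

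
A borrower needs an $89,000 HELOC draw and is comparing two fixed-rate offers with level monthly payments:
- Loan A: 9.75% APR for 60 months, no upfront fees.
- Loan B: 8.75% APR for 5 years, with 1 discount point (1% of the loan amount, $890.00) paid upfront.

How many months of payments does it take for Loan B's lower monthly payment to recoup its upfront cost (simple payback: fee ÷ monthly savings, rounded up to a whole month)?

Loan A: monthly rate = 9.75%/12 = 0.0081250; payment = 89,000 × 0.0081250 / (1 − (1+0.0081250)^−60) = $1,880.06.
Loan B: at 8.75% the monthly rate is 0.0072917, so the payment is 89,000 × 0.0072917 / (1 − 1.0072917^−60) = $1,836.71.
Monthly savings = $1,880.06 − $1,836.71 = $43.35.
Break-even = $890.00 / $43.35 = 20.53 → 21 months.

21 months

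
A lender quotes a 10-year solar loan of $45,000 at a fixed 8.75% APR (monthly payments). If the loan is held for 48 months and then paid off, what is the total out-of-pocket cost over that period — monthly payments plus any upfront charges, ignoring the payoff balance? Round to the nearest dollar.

$27,071

Monthly rate = 8.75%/12 = 0.0072917; payment = 45,000 × 0.0072917 / (1 − (1+0.0072917)^−120) = $563.97.
Total outlay = 48 × $563.97 = $27,070.56.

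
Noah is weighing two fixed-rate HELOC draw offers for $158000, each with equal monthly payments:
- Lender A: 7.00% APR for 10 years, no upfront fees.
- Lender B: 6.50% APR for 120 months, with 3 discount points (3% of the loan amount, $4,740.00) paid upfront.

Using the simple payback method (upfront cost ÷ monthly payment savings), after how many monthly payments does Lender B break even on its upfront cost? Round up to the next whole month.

118 months

Lender A: at 7.00% the monthly rate is 0.0058333, so the payment is 158,000 × 0.0058333 / (1 − 1.0058333^−120) = $1,834.51.
Lender B: at 6.50% the monthly rate is 0.0054167, so the payment is 158,000 × 0.0054167 / (1 − 1.0054167^−120) = $1,794.06.
Monthly savings = $1,834.51 − $1,794.06 = $40.45.
Break-even = $4,740.00 / $40.45 = 117.18 → 118 months.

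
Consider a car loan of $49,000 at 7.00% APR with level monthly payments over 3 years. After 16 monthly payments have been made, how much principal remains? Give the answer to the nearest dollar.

With monthly rate i = 7%/12 = 0.0058333, the balance after k of n payments is P · [(1+i)^n − (1+i)^k] / [(1+i)^n − 1].
(1+0.0058333)^36 = 1.23292559 and (1+0.0058333)^16 = 1.09752996, so the balance is 49,000 × (1.23292559 − 1.09752996) / (1.23292559 − 1) = $28,482.85.

$28,483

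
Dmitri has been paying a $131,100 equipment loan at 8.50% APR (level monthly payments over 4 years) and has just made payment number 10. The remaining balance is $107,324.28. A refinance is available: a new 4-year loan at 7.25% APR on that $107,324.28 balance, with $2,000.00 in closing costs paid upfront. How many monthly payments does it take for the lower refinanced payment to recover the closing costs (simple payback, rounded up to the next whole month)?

Current payment = 131,100 × 8.5%/12 / (1 − (1+0.0070833)^−48) = $3,231.39.
Refinanced payment = 107,324.28 × 0.0060417 / (1 − (1+0.0060417)^−48) = $2,582.48.
Monthly savings = $3,231.39 − $2,582.48 = $648.91.
Break-even = $2,000.00 / $648.91 = 3.08 → 4 months.

4 months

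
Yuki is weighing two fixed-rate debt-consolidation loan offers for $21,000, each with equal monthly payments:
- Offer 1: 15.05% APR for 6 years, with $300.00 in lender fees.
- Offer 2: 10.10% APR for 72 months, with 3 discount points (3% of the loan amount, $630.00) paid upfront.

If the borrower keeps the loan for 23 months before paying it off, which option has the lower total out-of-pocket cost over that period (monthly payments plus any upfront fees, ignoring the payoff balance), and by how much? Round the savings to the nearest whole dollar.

Offer 2 by $924

Offer 1: at 15.05% the monthly rate is 0.0125417, so the payment is 21,000 × 0.0125417 / (1 − 1.0125417^−72) = $444.62.
Offer 2: monthly rate = 10.1%/12 = 0.0084167; payment = 21,000 × 0.0084167 / (1 − (1+0.0084167)^−72) = $390.10.
Over 23 months: Offer 1 costs 23 × $444.62 + $300.00 = $10,526.26; Offer 2 costs 23 × $390.10 + $630.00 = $9,602.30.
Offer 2 is cheaper by $10,526.26 − $9,602.30 = $923.96.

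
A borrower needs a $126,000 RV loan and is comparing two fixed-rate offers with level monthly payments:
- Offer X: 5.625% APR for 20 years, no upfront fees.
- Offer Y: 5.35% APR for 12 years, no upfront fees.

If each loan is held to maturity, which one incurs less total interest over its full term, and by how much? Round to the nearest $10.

Offer X: monthly rate = 5.625%/12 = 0.0046875; payment = 126,000 × 0.0046875 / (1 − (1+0.0046875)^−240) = $875.66.
Total interest on Offer X = 240 × $875.66 − $126,000 = $84,158.40.
Offer Y: at 5.35% the monthly rate is 0.0044583, so the payment is 126,000 × 0.0044583 / (1 − 1.0044583^−144) = $1,187.61.
Total interest on Offer Y = 144 × $1,187.61 − $126,000 = $45,015.84.
Offer Y is lower by $39,142.56.

Offer Y by $39,140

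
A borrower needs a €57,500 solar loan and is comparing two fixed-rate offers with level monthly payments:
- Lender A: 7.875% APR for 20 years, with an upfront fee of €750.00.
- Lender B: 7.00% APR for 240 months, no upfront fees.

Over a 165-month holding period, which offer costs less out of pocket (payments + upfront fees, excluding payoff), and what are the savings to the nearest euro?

Lender B by €5,814

Lender A: at 7.875% the monthly rate is 0.0065625, so the payment is 57,500 × 0.0065625 / (1 − 1.0065625^−240) = €476.49.
Lender B: at 7.00% the monthly rate is 0.0058333, so the payment is 57,500 × 0.0058333 / (1 − 1.0058333^−240) = €445.80.
Over 165 months: Lender A costs 165 × €476.49 + €750.00 = €79,370.85; Lender B costs 165 × €445.80 = €73,557.00.
Lender B is cheaper by €79,370.85 − €73,557.00 = €5,813.85.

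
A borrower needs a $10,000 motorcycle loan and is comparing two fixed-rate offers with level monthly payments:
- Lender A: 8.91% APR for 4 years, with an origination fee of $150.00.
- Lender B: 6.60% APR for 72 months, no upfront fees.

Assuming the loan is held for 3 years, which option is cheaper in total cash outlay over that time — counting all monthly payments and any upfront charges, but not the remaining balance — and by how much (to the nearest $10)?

Lender A: at 8.91% the monthly rate is 0.0074250, so the payment is 10,000 × 0.0074250 / (1 − 1.0074250^−48) = $248.42.
Lender B: monthly rate = 6.6%/12 = 0.0055000; payment = 10,000 × 0.0055000 / (1 − (1+0.0055000)^−72) = $168.58.
Over 36 months: Lender A costs 36 × $248.42 + $150.00 = $9,093.12; Lender B costs 36 × $168.58 = $6,068.88.
Lender B is cheaper by $9,093.12 − $6,068.88 = $3,024.24.

Lender B by $3,020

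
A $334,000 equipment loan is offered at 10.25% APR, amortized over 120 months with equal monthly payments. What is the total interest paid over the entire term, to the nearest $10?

Monthly rate = 10.25%/12 = 0.0085417; payment = 334,000 × 0.0085417 / (1 − (1+0.0085417)^−120) = $4,460.20.
Total paid = 120 × $4,460.20 = $535,224.00; interest = $535,224.00 − $334,000 = $201,224.00.

$201,220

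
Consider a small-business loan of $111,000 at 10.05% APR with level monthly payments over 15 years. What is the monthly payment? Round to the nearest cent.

Monthly rate = 10.05%/12 = 0.0083750; payment = 111,000 × 0.0083750 / (1 − (1+0.0083750)^−180) = $1,196.21.

$1,196.21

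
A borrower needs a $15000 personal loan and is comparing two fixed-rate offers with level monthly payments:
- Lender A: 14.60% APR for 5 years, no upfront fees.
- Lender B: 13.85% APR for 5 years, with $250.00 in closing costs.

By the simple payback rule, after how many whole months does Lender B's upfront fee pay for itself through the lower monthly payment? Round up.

43 months

Lender A: monthly rate = 14.6%/12 = 0.0121667; payment = 15,000 × 0.0121667 / (1 − (1+0.0121667)^−60) = $353.71.
Lender B: monthly rate = 13.85%/12 = 0.0115417; payment = 15,000 × 0.0115417 / (1 − (1+0.0115417)^−60) = $347.86.
Monthly savings = $353.71 − $347.86 = $5.85.
Break-even = $250.00 / $5.85 = 42.74 → 43 months.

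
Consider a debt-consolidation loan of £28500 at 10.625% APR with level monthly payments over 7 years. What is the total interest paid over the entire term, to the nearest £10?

Monthly rate = 10.625%/12 = 0.0088542; payment = 28,500 × 0.0088542 / (1 − (1+0.0088542)^−84) = £482.39.
Total paid = 84 × £482.39 = £40,520.76; interest = £40,520.76 − £28,500 = £12,020.76.

£12,020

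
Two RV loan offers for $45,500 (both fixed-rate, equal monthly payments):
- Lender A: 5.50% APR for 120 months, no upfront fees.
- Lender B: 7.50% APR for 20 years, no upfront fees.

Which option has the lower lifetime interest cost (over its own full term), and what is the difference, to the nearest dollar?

Lender A: at 5.50% the monthly rate is 0.0045833, so the payment is 45,500 × 0.0045833 / (1 − 1.0045833^−120) = $493.79.
Total interest on Lender A = 120 × $493.79 − $45,500 = $13,754.80.
Lender B: monthly rate = 7.5%/12 = 0.0062500; payment = 45,500 × 0.0062500 / (1 − (1+0.0062500)^−240) = $366.54.
Total interest on Lender B = 240 × $366.54 − $45,500 = $42,469.60.
Lender A is lower by $28,714.80.

Lender A by $28,715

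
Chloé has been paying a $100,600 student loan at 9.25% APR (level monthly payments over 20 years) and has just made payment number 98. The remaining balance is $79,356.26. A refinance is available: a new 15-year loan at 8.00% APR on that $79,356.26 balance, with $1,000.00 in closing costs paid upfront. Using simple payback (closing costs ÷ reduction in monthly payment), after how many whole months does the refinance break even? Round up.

Current payment = 100,600 × 9.25%/12 / (1 − (1+0.0077083)^−240) = $921.36.
Refinanced payment = 79,356.26 × 0.0066667 / (1 − (1+0.0066667)^−180) = $758.37.
Monthly savings = $921.36 − $758.37 = $162.99.
Break-even = $1,000.00 / $162.99 = 6.14 → 7 months.

7 months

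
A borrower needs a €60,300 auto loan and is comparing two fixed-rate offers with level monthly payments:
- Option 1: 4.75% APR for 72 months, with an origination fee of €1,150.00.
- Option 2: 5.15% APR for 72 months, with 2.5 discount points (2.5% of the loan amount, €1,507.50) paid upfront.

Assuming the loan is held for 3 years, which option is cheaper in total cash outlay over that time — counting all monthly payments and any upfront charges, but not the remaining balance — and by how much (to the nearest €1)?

Option 1: at 4.75% the monthly rate is 0.0039583, so the payment is 60,300 × 0.0039583 / (1 − 1.0039583^−72) = €964.15.
Option 2: monthly rate = 5.15%/12 = 0.0042917; payment = 60,300 × 0.0042917 / (1 − (1+0.0042917)^−72) = €975.33.
Over 36 months: Option 1 costs 36 × €964.15 + €1,150.00 = €35,859.40; Option 2 costs 36 × €975.33 + €1,507.50 = €36,619.38.
Option 1 is cheaper by €36,619.38 − €35,859.40 = €759.98.

Option 1 by €760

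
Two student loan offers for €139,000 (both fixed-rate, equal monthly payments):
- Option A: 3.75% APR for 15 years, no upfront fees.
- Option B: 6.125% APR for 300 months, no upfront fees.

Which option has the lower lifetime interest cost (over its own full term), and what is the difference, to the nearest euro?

Option A by €89,918

Option A: monthly rate = 3.75%/12 = 0.0031250; payment = 139,000 × 0.0031250 / (1 − (1+0.0031250)^−180) = €1,010.84.
Total interest on Option A = 180 × €1,010.84 − €139,000 = €42,951.20.
Option B: at 6.125% the monthly rate is 0.0051042, so the payment is 139,000 × 0.0051042 / (1 − 1.0051042^−300) = €906.23.
Total interest on Option B = 300 × €906.23 − €139,000 = €132,869.00.
Option A is lower by €89,917.80.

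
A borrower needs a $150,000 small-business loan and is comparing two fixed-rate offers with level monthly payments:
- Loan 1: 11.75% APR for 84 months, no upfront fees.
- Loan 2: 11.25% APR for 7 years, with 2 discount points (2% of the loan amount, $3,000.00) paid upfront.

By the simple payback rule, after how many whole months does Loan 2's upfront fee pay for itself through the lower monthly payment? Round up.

76 months

Loan 1: at 11.75% the monthly rate is 0.0097917, so the payment is 150,000 × 0.0097917 / (1 − 1.0097917^−84) = $2,627.90.
Loan 2: at 11.25% the monthly rate is 0.0093750, so the payment is 150,000 × 0.0093750 / (1 − 1.0093750^−84) = $2,588.13.
Monthly savings = $2,627.90 − $2,588.13 = $39.77.
Break-even = $3,000.00 / $39.77 = 75.43 → 76 months.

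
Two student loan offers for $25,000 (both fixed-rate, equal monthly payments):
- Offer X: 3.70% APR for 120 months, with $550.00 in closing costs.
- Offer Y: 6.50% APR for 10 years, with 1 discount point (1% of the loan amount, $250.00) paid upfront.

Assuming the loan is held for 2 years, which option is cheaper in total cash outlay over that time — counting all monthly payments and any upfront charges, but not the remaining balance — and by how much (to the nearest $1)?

Offer X: at 3.70% the monthly rate is 0.0030833, so the payment is 25,000 × 0.0030833 / (1 − 1.0030833^−120) = $249.56.
Offer Y: monthly rate = 6.5%/12 = 0.0054167; payment = 25,000 × 0.0054167 / (1 − (1+0.0054167)^−120) = $283.87.
Over 24 months: Offer X costs 24 × $249.56 + $550.00 = $6,539.44; Offer Y costs 24 × $283.87 + $250.00 = $7,062.88.
Offer X is cheaper by $7,062.88 − $6,539.44 = $523.44.

Offer X by $523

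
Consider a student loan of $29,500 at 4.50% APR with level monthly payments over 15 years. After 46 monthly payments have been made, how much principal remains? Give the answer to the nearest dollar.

$23,736

With monthly rate i = 4.5%/12 = 0.0037500, the balance after k of n payments is P · [(1+i)^n − (1+i)^k] / [(1+i)^n − 1].
(1+0.0037500)^180 = 1.96155501 and (1+0.0037500)^46 = 1.18788851, so the balance is 29,500 × (1.96155501 − 1.18788851) / (1.96155501 − 1) = $23,735.68.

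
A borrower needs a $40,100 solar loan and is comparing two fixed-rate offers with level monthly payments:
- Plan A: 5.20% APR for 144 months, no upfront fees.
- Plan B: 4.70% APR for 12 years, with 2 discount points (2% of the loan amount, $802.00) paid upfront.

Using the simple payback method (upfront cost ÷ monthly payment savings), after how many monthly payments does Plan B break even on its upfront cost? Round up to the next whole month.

80 months

Plan A: monthly rate = 5.2%/12 = 0.0043333; payment = 40,100 × 0.0043333 / (1 − (1+0.0043333)^−144) = $374.92.
Plan B: monthly rate = 4.7%/12 = 0.0039167; payment = 40,100 × 0.0039167 / (1 − (1+0.0039167)^−144) = $364.88.
Monthly savings = $374.92 − $364.88 = $10.04.
Break-even = $802.00 / $10.04 = 79.88 → 80 months.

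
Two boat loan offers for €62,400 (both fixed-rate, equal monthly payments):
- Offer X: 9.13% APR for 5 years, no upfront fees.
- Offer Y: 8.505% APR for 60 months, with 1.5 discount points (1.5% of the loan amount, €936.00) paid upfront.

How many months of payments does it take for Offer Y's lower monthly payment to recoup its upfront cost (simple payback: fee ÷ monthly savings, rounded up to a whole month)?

50 months

Offer X: at 9.13% the monthly rate is 0.0076083, so the payment is 62,400 × 0.0076083 / (1 − 1.0076083^−60) = €1,299.26.
Offer Y: monthly rate = 8.505%/12 = 0.0070875; payment = 62,400 × 0.0070875 / (1 − (1+0.0070875)^−60) = €1,280.38.
Monthly savings = €1,299.26 − €1,280.38 = €18.88.
Break-even = €936.00 / €18.88 = 49.58 → 50 months.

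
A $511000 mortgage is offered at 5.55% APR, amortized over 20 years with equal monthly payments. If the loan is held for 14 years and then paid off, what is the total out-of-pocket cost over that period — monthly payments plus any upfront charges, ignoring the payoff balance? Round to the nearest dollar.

$592,964

At 5.55% the monthly rate is 0.0046250, so the payment is 511,000 × 0.0046250 / (1 − 1.0046250^−240) = $3,529.55.
Total outlay = 168 × $3,529.55 = $592,964.40.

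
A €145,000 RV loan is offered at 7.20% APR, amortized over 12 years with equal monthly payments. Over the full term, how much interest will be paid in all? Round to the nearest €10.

Monthly rate = 7.2%/12 = 0.0060000; payment = 145,000 × 0.0060000 / (1 − (1+0.0060000)^−144) = €1,506.66.
Total paid = 144 × €1,506.66 = €216,959.04; interest = €216,959.04 − €145,000 = €71,959.04.

€71,960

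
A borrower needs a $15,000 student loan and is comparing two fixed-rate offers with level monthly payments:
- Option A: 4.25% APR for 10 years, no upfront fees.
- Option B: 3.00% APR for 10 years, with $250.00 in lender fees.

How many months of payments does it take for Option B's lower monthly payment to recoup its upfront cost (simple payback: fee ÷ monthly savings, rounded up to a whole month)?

Option A: at 4.25% the monthly rate is 0.0035417, so the payment is 15,000 × 0.0035417 / (1 − 1.0035417^−120) = $153.66.
Option B: monthly rate = 3%/12 = 0.0025000; payment = 15,000 × 0.0025000 / (1 − (1+0.0025000)^−120) = $144.84.
Monthly savings = $153.66 − $144.84 = $8.82.
Break-even = $250.00 / $8.82 = 28.34 → 29 months.

29 months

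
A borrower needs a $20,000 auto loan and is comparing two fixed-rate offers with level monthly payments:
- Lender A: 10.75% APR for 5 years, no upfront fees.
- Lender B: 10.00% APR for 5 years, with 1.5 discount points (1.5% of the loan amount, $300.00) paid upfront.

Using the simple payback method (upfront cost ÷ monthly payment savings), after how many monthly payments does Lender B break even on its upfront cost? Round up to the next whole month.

41 months

Lender A: monthly rate = 10.75%/12 = 0.0089583; payment = 20,000 × 0.0089583 / (1 − (1+0.0089583)^−60) = $432.36.
Lender B: monthly rate = 10%/12 = 0.0083333; payment = 20,000 × 0.0083333 / (1 − (1+0.0083333)^−60) = $424.94.
Monthly savings = $432.36 − $424.94 = $7.42.
Break-even = $300.00 / $7.42 = 40.43 → 41 months.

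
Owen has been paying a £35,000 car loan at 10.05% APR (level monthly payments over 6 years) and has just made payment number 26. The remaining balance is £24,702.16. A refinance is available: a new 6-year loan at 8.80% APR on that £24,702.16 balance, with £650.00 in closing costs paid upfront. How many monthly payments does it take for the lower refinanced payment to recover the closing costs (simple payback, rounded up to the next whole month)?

Current payment = 35,000 × 10.05%/12 / (1 − (1+0.0083750)^−72) = £649.29.
Refinanced payment = 24,702.16 × 0.0073333 / (1 − (1+0.0073333)^−72) = £442.82.
Monthly savings = £649.29 − £442.82 = £206.47.
Break-even = £650.00 / £206.47 = 3.15 → 4 months.

4 months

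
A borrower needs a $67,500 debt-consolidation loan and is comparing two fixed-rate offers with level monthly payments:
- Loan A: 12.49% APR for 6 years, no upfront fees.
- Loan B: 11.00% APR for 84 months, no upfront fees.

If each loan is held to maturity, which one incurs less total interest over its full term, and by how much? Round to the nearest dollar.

Loan A: at 12.49% the monthly rate is 0.0104083, so the payment is 67,500 × 0.0104083 / (1 − 1.0104083^−72) = $1,336.90.
Total interest on Loan A = 72 × $1,336.90 − $67,500 = $28,756.80.
Loan B: monthly rate = 11%/12 = 0.0091667; payment = 67,500 × 0.0091667 / (1 − (1+0.0091667)^−84) = $1,155.76.
Total interest on Loan B = 84 × $1,155.76 − $67,500 = $29,583.84.
Loan A is lower by $827.04.

Loan A by $827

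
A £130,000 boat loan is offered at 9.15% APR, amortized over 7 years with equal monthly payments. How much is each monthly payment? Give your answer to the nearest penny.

£2,101.49

At 9.15% the monthly rate is 0.0076250, so the payment is 130,000 × 0.0076250 / (1 − 1.0076250^−84) = £2,101.49.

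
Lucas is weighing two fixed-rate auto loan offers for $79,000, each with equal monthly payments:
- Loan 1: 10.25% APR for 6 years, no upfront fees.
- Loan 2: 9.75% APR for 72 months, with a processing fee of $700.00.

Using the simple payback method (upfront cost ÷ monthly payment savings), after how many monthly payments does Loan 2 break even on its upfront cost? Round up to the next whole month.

36 months

Loan 1: at 10.25% the monthly rate is 0.0085417, so the payment is 79,000 × 0.0085417 / (1 − 1.0085417^−72) = $1,473.52.
Loan 2: at 9.75% the monthly rate is 0.0081250, so the payment is 79,000 × 0.0081250 / (1 − 1.0081250^−72) = $1,453.60.
Monthly savings = $1,473.52 − $1,453.60 = $19.92.
Break-even = $700.00 / $19.92 = 35.14 → 36 months.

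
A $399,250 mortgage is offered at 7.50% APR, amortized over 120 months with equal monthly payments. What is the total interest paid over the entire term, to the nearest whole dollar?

$169,450

Monthly rate = 7.5%/12 = 0.0062500; payment = 399,250 × 0.0062500 / (1 − (1+0.0062500)^−120) = $4,739.17.
Total paid = 120 × $4,739.17 = $568,700.40; interest = $568,700.40 − $399,250 = $169,450.40.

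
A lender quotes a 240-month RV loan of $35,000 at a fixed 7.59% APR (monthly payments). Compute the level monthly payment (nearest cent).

$283.89

At 7.59% the monthly rate is 0.0063250, so the payment is 35,000 × 0.0063250 / (1 − 1.0063250^−240) = $283.89.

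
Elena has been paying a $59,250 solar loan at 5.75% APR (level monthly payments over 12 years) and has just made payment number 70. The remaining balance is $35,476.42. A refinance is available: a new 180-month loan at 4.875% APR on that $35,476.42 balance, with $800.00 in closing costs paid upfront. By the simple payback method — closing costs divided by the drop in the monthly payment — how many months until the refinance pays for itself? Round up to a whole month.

3 months

Current payment = 59,250 × 5.75%/12 / (1 − (1+0.0047917)^−144) = $570.55.
Refinanced payment = 35,476.42 × 0.0040625 / (1 − (1+0.0040625)^−180) = $278.24.
Monthly savings = $570.55 − $278.24 = $292.31.
Break-even = $800.00 / $292.31 = 2.74 → 3 months.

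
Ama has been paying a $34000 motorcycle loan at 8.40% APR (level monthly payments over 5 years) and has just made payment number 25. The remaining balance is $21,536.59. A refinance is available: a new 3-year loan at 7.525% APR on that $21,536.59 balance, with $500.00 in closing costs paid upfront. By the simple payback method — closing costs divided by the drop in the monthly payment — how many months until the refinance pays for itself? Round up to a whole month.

Current payment = 34,000 × 8.4%/12 / (1 − (1+0.0070000)^−60) = $695.92.
Refinanced payment = 21,536.59 × 0.0062708 / (1 − (1+0.0062708)^−36) = $670.17.
Monthly savings = $695.92 − $670.17 = $25.75.
Break-even = $500.00 / $25.75 = 19.42 → 20 months.

20 months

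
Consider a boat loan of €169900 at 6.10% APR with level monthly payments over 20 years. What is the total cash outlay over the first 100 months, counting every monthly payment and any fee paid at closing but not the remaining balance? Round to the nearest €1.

€122,704

Monthly rate = 6.1%/12 = 0.0050833; payment = 169,900 × 0.0050833 / (1 − (1+0.0050833)^−240) = €1,227.04.
Total outlay = 100 × €1,227.04 = €122,704.00.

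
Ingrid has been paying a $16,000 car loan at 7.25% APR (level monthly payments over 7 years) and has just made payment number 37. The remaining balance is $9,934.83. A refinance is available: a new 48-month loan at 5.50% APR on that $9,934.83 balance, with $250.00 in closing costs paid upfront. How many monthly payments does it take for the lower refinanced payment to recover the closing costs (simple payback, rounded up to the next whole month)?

Current payment = 16,000 × 7.25%/12 / (1 − (1+0.0060417)^−84) = $243.44.
Refinanced payment = 9,934.83 × 0.0045833 / (1 − (1+0.0045833)^−48) = $231.05.
Monthly savings = $243.44 − $231.05 = $12.39.
Break-even = $250.00 / $12.39 = 20.18 → 21 months.

21 months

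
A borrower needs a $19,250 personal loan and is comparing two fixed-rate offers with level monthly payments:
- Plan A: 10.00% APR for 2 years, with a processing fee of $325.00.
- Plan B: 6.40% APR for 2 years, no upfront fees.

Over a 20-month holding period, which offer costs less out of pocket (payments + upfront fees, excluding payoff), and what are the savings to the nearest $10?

Plan A: at 10.00% the monthly rate is 0.0083333, so the payment is 19,250 × 0.0083333 / (1 − 1.0083333^−24) = $888.29.
Plan B: at 6.40% the monthly rate is 0.0053333, so the payment is 19,250 × 0.0053333 / (1 − 1.0053333^−24) = $856.65.
Over 20 months: Plan A costs 20 × $888.29 + $325.00 = $18,090.80; Plan B costs 20 × $856.65 = $17,133.00.
Plan B is cheaper by $18,090.80 − $17,133.00 = $957.80.

Plan B by $960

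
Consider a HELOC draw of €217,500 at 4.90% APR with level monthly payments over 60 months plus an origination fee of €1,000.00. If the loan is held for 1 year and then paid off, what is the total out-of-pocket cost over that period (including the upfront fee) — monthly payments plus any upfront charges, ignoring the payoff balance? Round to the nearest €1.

€50,134

Monthly rate = 4.9%/12 = 0.0040833; payment = 217,500 × 0.0040833 / (1 − (1+0.0040833)^−60) = €4,094.54.
Total outlay = 12 × €4,094.54 + €1,000.00 = €50,134.48.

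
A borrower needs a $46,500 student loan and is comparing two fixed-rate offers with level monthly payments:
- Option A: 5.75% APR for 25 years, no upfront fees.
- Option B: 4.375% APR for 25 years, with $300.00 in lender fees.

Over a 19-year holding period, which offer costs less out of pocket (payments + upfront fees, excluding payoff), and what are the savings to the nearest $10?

Option A: monthly rate = 5.75%/12 = 0.0047917; payment = 46,500 × 0.0047917 / (1 − (1+0.0047917)^−300) = $292.53.
Option B: monthly rate = 4.375%/12 = 0.0036458; payment = 46,500 × 0.0036458 / (1 − (1+0.0036458)^−300) = $255.17.
Over 228 months: Option A costs 228 × $292.53 = $66,696.84; Option B costs 228 × $255.17 + $300.00 = $58,478.76.
Option B is cheaper by $66,696.84 − $58,478.76 = $8,218.08.

Option B by $8,220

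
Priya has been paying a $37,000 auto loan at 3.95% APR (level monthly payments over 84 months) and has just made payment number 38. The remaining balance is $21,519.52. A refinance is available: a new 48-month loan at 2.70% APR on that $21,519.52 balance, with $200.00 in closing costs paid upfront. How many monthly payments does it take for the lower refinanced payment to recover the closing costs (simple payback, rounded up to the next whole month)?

7 months

Current payment = 37,000 × 3.95%/12 / (1 − (1+0.0032917)^−84) = $504.89.
Refinanced payment = 21,519.52 × 0.0022500 / (1 − (1+0.0022500)^−48) = $473.47.
Monthly savings = $504.89 − $473.47 = $31.42.
Break-even = $200.00 / $31.42 = 6.37 → 7 months.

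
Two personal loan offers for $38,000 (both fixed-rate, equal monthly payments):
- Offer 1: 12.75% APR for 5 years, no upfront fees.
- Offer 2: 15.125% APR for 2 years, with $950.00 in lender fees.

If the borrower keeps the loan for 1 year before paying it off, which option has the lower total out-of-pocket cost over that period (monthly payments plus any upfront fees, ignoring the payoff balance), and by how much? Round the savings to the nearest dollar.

Offer 1 by $12,770

Offer 1: monthly rate = 12.75%/12 = 0.0106250; payment = 38,000 × 0.0106250 / (1 − (1+0.0106250)^−60) = $859.76.
Offer 2: monthly rate = 15.125%/12 = 0.0126042; payment = 38,000 × 0.0126042 / (1 − (1+0.0126042)^−24) = $1,844.75.
Over 12 months: Offer 1 costs 12 × $859.76 = $10,317.12; Offer 2 costs 12 × $1,844.75 + $950.00 = $23,087.00.
Offer 1 is cheaper by $23,087.00 − $10,317.12 = $12,769.88.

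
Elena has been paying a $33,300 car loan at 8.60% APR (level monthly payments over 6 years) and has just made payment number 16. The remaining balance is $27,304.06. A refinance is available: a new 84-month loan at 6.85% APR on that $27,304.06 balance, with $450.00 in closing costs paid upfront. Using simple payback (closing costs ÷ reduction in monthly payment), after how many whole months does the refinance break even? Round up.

3 months

Current payment = 33,300 × 8.6%/12 / (1 − (1+0.0071667)^−72) = $593.66.
Refinanced payment = 27,304.06 × 0.0057083 / (1 − (1+0.0057083)^−84) = $410.09.
Monthly savings = $593.66 − $410.09 = $183.57.
Break-even = $450.00 / $183.57 = 2.45 → 3 months.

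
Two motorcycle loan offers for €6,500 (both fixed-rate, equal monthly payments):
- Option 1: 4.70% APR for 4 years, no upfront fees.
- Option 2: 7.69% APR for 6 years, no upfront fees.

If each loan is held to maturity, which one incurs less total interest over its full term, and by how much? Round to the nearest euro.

Option 1 by €992

Option 1: monthly rate = 4.7%/12 = 0.0039167; payment = 6,500 × 0.0039167 / (1 − (1+0.0039167)^−48) = €148.81.
Total interest on Option 1 = 48 × €148.81 − €6,500 = €642.88.
Option 2: at 7.69% the monthly rate is 0.0064083, so the payment is 6,500 × 0.0064083 / (1 − 1.0064083^−72) = €112.98.
Total interest on Option 2 = 72 × €112.98 − €6,500 = €1,634.56.
Option 1 is lower by €991.68.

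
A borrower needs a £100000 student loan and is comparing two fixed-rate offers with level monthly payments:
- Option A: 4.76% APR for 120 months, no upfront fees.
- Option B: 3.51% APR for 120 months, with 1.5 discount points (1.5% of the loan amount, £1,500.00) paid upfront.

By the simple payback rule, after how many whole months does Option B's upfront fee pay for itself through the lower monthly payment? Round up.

26 months

Option A: monthly rate = 4.76%/12 = 0.0039667; payment = 100,000 × 0.0039667 / (1 − (1+0.0039667)^−120) = £1,048.96.
Option B: at 3.51% the monthly rate is 0.0029250, so the payment is 100,000 × 0.0029250 / (1 − 1.0029250^−120) = £989.33.
Monthly savings = £1,048.96 − £989.33 = £59.63.
Break-even = £1,500.00 / £59.63 = 25.16 → 26 months.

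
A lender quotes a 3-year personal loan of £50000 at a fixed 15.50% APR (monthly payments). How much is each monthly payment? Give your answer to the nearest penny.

Monthly rate = 15.5%/12 = 0.0129167; payment = 50,000 × 0.0129167 / (1 − (1+0.0129167)^−36) = £1,745.53.

£1,745.53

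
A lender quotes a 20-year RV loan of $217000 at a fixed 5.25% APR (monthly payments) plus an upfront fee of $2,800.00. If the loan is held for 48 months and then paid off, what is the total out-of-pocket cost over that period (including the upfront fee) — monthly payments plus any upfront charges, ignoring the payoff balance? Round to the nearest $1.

$72,988

Monthly rate = 5.25%/12 = 0.0043750; payment = 217,000 × 0.0043750 / (1 − (1+0.0043750)^−240) = $1,462.24.
Total outlay = 48 × $1,462.24 + $2,800.00 = $72,987.52.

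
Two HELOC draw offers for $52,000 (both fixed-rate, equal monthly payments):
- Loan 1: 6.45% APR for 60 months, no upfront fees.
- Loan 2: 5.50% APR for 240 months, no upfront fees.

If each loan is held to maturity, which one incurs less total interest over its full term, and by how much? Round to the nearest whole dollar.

Loan 1 by $24,875

Loan 1: at 6.45% the monthly rate is 0.0053750, so the payment is 52,000 × 0.0053750 / (1 − 1.0053750^−60) = $1,016.22.
Total interest on Loan 1 = 60 × $1,016.22 − $52,000 = $8,973.20.
Loan 2: monthly rate = 5.5%/12 = 0.0045833; payment = 52,000 × 0.0045833 / (1 − (1+0.0045833)^−240) = $357.70.
Total interest on Loan 2 = 240 × $357.70 − $52,000 = $33,848.00.
Loan 1 is lower by $24,874.80.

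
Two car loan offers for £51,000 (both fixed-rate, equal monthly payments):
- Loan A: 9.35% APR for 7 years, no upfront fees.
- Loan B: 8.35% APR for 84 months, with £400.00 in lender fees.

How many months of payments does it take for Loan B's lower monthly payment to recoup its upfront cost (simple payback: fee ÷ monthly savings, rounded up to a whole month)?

Loan A: monthly rate = 9.35%/12 = 0.0077917; payment = 51,000 × 0.0077917 / (1 − (1+0.0077917)^−84) = £829.63.
Loan B: monthly rate = 8.35%/12 = 0.0069583; payment = 51,000 × 0.0069583 / (1 − (1+0.0069583)^−84) = £803.82.
Monthly savings = £829.63 − £803.82 = £25.81.
Break-even = £400.00 / £25.81 = 15.50 → 16 months.

16 months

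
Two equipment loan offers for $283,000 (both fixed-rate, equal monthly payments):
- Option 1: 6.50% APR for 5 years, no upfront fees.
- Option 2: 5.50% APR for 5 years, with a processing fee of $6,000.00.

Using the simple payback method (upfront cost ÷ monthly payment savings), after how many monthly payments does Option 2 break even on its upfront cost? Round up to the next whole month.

Option 1: monthly rate = 6.5%/12 = 0.0054167; payment = 283,000 × 0.0054167 / (1 − (1+0.0054167)^−60) = $5,537.22.
Option 2: at 5.50% the monthly rate is 0.0045833, so the payment is 283,000 × 0.0045833 / (1 − 1.0045833^−60) = $5,405.63.
Monthly savings = $5,537.22 − $5,405.63 = $131.59.
Break-even = $6,000.00 / $131.59 = 45.60 → 46 months.

46 months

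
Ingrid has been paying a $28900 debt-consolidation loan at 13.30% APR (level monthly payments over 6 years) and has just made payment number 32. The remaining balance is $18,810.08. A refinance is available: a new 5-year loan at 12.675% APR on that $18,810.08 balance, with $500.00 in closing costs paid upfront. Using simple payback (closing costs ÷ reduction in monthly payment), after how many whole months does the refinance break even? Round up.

Current payment = 28,900 × 13.3%/12 / (1 − (1+0.0110833)^−72) = $584.73.
Refinanced payment = 18,810.08 × 0.0105625 / (1 − (1+0.0105625)^−60) = $424.86.
Monthly savings = $584.73 − $424.86 = $159.87.
Break-even = $500.00 / $159.87 = 3.13 → 4 months.

4 months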